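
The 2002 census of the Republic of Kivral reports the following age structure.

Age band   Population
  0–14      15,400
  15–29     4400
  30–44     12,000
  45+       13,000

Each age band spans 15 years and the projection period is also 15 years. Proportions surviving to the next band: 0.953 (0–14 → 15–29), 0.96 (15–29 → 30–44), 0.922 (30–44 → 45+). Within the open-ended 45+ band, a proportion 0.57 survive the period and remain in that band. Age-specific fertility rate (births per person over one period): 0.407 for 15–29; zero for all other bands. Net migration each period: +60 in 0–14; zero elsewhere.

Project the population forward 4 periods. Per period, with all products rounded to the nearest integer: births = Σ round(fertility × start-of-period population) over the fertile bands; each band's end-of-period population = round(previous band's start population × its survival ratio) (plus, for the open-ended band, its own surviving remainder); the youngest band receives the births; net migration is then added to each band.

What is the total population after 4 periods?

Let group 1 be 0–14 through group 4 = 45+.
Period 1.
Births: 4400 × 0.407 = 1791
Group 2: 15400 × 0.953 = 14676
Group 3: 4400 × 0.96 = 4224
Group 4: 12000 × 0.922 + 13000 × 0.57 = 11064 + 7410 = 18474
Net migration: Group 1 + 60 → 1851
End of period: [1851, 14676, 4224, 18474]
Period 2.
Births: 14676 × 0.407 = 5973
Group 2: 1851 × 0.953 = 1764
Group 3: 14676 × 0.96 = 14089
Group 4: 4224 × 0.922 + 18474 × 0.57 = 3895 + 10530 = 14425
Net migration: Group 1 + 60 → 6033
End of period: [6033, 1764, 14089, 14425]
Period 3.
Births: 1764 × 0.407 = 718
Group 2: 6033 × 0.953 = 5749
Group 3: 1764 × 0.96 = 1693
Group 4: 14089 × 0.922 + 14425 × 0.57 = 12990 + 8222 = 21212
Net migration: Group 1 + 60 → 778
End of period: [778, 5749, 1693, 21212]
Period 4.
Births: 5749 × 0.407 = 2340
Group 2: 778 × 0.953 = 741
Group 3: 5749 × 0.96 = 5519
Group 4: 1693 × 0.922 + 21212 × 0.57 = 1561 + 12091 = 13652
Net migration: Group 1 + 60 → 2400
End of period: [2400, 741, 5519, 13652]
Total after period 4: 2400 + 741 + 5519 + 13652 = 22312

22312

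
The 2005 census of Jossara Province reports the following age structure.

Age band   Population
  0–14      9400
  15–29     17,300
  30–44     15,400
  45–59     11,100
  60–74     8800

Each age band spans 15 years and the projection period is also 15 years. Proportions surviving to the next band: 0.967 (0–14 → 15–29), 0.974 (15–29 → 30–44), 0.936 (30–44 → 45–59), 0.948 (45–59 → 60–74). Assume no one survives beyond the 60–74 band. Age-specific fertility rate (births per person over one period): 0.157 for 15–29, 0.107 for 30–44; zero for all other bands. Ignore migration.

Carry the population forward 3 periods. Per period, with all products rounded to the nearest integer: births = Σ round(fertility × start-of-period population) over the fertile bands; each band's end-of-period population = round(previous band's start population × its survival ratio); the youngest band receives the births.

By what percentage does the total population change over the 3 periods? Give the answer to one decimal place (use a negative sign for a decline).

[period 1]
Births: 17300 × 0.157 = 2716, 15400 × 0.107 = 1648 ⇒ total 4364
15–29: 9400 × 0.967 = 9090
30–44: 17300 × 0.974 = 16850
45–59: 15400 × 0.936 = 14414
60–74: 11100 × 0.948 = 10523
End of period: [4364, 9090, 16850, 14414, 10523]
[period 2]
Births: 9090 × 0.157 = 1427, 16850 × 0.107 = 1803 ⇒ total 3230
15–29: 4364 × 0.967 = 4220
30–44: 9090 × 0.974 = 8854
45–59: 16850 × 0.936 = 15772
60–74: 14414 × 0.948 = 13664
End of period: [3230, 4220, 8854, 15772, 13664]
[period 3]
Births: 4220 × 0.157 = 663, 8854 × 0.107 = 947 ⇒ total 1610
15–29: 3230 × 0.967 = 3123
30–44: 4220 × 0.974 = 4110
45–59: 8854 × 0.936 = 8287
60–74: 15772 × 0.948 = 14952
End of period: [1610, 3123, 4110, 8287, 14952]
Total: 62000 → 32082; change = -29918; percentage change = -48.3%

-48.3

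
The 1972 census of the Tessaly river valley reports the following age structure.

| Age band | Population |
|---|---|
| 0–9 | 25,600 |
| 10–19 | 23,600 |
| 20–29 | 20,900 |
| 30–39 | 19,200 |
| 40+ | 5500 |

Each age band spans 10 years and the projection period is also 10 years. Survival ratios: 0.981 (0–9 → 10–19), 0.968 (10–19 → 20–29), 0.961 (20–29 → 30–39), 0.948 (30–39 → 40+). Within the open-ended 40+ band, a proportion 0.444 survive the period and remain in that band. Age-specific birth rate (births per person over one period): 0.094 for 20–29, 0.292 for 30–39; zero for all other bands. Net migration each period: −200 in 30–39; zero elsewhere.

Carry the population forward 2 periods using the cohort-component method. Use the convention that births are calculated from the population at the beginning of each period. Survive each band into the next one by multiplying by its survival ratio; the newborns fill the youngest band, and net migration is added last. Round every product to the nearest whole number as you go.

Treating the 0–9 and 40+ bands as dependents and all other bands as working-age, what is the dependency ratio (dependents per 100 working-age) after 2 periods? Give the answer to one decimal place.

After projecting period 1:
Births: 20900 * 0.094 = 1965  |  19200 * 0.292 = 5606 — total 7571
10–19: 25600 * 0.981 = 25114
20–29: 23600 * 0.968 = 22845
30–39: 20900 * 0.961 = 20085
40+: 19200 * 0.948 + 5500 * 0.444 = 18202 + 2442 = 20644
Net migration: 30–39 − 200 → 19885
End of period: [7571, 25114, 22845, 19885, 20644]
After projecting period 2:
Births: 22845 * 0.094 = 2147  |  19885 * 0.292 = 5806 — total 7953
10–19: 7571 * 0.981 = 7427
20–29: 25114 * 0.968 = 24310
30–39: 22845 * 0.961 = 21954
40+: 19885 * 0.948 + 20644 * 0.444 = 18851 + 9166 = 28017
Net migration: 30–39 − 200 → 21754
End of period: [7953, 7427, 24310, 21754, 28017]
Dependents (band 0–9 + band 40+) = 7953 + 28017 = 35970; working-age = 53491; ratio = 35970/53491 × 100 = 67.2

67.2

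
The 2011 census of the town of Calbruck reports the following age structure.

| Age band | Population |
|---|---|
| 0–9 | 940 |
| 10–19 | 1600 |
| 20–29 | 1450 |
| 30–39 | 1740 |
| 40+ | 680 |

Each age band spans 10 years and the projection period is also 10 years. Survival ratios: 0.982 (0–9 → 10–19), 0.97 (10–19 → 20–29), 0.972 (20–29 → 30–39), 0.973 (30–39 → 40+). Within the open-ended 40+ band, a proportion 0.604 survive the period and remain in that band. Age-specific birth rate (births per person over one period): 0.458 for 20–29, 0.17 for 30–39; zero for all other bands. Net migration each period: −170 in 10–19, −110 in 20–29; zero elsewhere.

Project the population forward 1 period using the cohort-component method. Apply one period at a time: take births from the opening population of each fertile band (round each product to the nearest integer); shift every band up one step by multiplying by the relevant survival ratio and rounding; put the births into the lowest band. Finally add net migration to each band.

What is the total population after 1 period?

6668

(Groups numbered youngest = 1 to oldest = 5.)
After projecting period 1:
Births: 1450 * 0.458 = 664 ; 1740 * 0.17 = 296 ⇒ total 960
Group 2: 940 * 0.982 = 923
Group 3: 1600 * 0.97 = 1552
Group 4: 1450 * 0.972 = 1409
Group 5: 1740 * 0.973 + 680 * 0.604 = 1693 + 411 = 2104
Net migration: Group 2 − 170 → 753; Group 3 − 110 → 1442
Population now: 0–9=960, 10–19=753, 20–29=1442, 30–39=1409, 40+=2104
Total after period 1: 960 + 753 + 1442 + 1409 + 2104 = 6668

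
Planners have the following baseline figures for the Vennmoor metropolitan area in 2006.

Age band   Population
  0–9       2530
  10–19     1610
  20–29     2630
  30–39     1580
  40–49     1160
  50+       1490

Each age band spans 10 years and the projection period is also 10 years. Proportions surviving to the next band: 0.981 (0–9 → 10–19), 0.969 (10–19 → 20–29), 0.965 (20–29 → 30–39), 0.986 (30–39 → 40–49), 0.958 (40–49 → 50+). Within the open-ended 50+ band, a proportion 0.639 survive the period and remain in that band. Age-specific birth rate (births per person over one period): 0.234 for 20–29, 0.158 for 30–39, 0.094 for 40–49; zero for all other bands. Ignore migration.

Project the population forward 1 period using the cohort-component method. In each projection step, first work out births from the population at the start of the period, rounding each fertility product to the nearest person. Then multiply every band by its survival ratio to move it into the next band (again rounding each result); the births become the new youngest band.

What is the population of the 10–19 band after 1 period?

(Groups numbered youngest = 1 to oldest = 6.)
[period 1]
Births: 2630 × 0.234 = 615 ; 1580 × 0.158 = 250 ; 1160 × 0.094 = 109 — total 974
Group 2: 2530 × 0.981 = 2482
Group 3: 1610 × 0.969 = 1560
Group 4: 2630 × 0.965 = 2538
Group 5: 1580 × 0.986 = 1558
Group 6: 1160 × 0.958 + 1490 × 0.639 = 1111 + 952 = 2063
Population now: 0–9=974, 10–19=2482, 20–29=1560, 30–39=2538, 40–49=1558, 50+=2063

2482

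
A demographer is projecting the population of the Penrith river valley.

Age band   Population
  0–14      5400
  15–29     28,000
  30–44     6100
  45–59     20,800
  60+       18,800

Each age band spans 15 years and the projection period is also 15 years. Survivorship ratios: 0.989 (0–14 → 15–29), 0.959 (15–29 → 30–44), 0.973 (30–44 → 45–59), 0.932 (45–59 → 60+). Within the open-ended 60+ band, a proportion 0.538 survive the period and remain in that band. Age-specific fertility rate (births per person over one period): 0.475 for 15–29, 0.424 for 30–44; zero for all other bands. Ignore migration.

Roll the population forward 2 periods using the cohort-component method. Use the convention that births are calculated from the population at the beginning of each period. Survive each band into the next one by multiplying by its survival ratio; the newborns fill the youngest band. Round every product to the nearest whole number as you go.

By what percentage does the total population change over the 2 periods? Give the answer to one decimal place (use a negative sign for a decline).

4.0

[period 1]
Births: 28000 × 0.475 = 13300 ; 6100 × 0.424 = 2586 → total 15886
15–29: 5400 × 0.989 = 5341
30–44: 28000 × 0.959 = 26852
45–59: 6100 × 0.973 = 5935
60+: 20800 × 0.932 + 18800 × 0.538 = 19386 + 10114 = 29500
Giving 15886 / 5341 / 26852 / 5935 / 29500.
[period 2]
Births: 5341 × 0.475 = 2537 ; 26852 × 0.424 = 11385 → total 13922
15–29: 15886 × 0.989 = 15711
30–44: 5341 × 0.959 = 5122
45–59: 26852 × 0.973 = 26127
60+: 5935 × 0.932 + 29500 × 0.538 = 5531 + 15871 = 21402
Giving 13922 / 15711 / 5122 / 26127 / 21402.
Total: 79100 → 82284; change = 3184; percentage change = 4.0%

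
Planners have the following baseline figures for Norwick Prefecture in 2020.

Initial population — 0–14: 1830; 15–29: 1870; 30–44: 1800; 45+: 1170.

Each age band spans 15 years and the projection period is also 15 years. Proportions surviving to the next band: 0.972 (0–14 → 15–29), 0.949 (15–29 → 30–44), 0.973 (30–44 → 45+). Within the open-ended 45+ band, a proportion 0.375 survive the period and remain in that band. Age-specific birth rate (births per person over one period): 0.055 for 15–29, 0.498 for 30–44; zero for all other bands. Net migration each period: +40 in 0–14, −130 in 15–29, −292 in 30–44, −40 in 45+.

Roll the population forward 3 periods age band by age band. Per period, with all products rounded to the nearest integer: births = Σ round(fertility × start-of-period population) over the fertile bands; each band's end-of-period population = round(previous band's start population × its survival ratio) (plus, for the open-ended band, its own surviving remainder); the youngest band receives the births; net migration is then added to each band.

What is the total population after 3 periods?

4008

Let band 1 be 0–14 through band 4 = 45+.
Period 1:
Births: 1870 × 0.055 = 103, 1800 × 0.498 = 896 → total 999
Band 2: 1830 × 0.972 = 1779
Band 3: 1870 × 0.949 = 1775
Band 4: 1800 × 0.973 + 1170 × 0.375 = 1751 + 439 = 2190
Net migration: Band 1 + 40 → 1039; Band 2 − 130 → 1649; Band 3 − 292 → 1483; Band 4 − 40 → 2150
Giving 1039 / 1649 / 1483 / 2150.
Period 2:
Births: 1649 × 0.055 = 91, 1483 × 0.498 = 739 → total 830
Band 2: 1039 × 0.972 = 1010
Band 3: 1649 × 0.949 = 1565
Band 4: 1483 × 0.973 + 2150 × 0.375 = 1443 + 806 = 2249
Net migration: Band 1 + 40 → 870; Band 2 − 130 → 880; Band 3 − 292 → 1273; Band 4 − 40 → 2209
Giving 870 / 880 / 1273 / 2209.
Period 3:
Births: 880 × 0.055 = 48, 1273 × 0.498 = 634 → total 682
Band 2: 870 × 0.972 = 846
Band 3: 880 × 0.949 = 835
Band 4: 1273 × 0.973 + 2209 × 0.375 = 1239 + 828 = 2067
Net migration: Band 1 + 40 → 722; Band 2 − 130 → 716; Band 3 − 292 → 543; Band 4 − 40 → 2027
Giving 722 / 716 / 543 / 2027.
Total after period 3: 722 + 716 + 543 + 2027 = 4008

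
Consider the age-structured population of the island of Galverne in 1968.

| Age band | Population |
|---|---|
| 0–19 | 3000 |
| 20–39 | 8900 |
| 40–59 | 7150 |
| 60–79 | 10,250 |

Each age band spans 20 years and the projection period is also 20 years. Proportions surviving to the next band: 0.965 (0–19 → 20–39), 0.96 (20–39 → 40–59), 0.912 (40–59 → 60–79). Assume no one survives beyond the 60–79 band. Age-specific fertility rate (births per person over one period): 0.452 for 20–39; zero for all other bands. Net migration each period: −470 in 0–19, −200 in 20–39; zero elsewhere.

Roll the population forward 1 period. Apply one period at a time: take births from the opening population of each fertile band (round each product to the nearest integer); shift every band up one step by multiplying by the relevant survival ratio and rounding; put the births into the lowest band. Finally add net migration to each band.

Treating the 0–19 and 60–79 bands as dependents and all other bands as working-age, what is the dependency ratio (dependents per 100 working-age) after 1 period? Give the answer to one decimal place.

After projecting period 1:
Births: 8900 * 0.452 = 4023
20–39: 3000 * 0.965 = 2895
40–59: 8900 * 0.96 = 8544
60–79: 7150 * 0.912 = 6521
Net migration: 0–19 − 470 → 3553; 20–39 − 200 → 2695
End of period: [3553, 2695, 8544, 6521]
Dependents (band 0–19 + band 60–79) = 3553 + 6521 = 10074; working-age = 11239; ratio = 10074/11239 × 100 = 89.6

89.6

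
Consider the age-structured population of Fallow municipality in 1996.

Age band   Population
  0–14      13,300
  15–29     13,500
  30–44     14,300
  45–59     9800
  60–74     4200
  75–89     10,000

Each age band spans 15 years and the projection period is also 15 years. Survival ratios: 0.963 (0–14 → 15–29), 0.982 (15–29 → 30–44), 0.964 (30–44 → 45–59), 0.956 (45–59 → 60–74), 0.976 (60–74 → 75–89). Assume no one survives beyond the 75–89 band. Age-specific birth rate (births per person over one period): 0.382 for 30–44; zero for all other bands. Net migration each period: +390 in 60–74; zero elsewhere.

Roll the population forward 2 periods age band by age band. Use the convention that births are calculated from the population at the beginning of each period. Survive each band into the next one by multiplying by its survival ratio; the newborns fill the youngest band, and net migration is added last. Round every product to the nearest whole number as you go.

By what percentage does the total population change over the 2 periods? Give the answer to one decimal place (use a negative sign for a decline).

Call the bands 1 to 6, youngest first.
— Period 1 —
Births: 14300 × 0.382 = 5463
Band 2: 13300 × 0.963 = 12808
Band 3: 13500 × 0.982 = 13257
Band 4: 14300 × 0.964 = 13785
Band 5: 9800 × 0.956 = 9369
Band 6: 4200 × 0.976 = 4099
Net migration: Band 5 + 390 → 9759
→ [5463, 12808, 13257, 13785, 9759, 4099]
— Period 2 —
Births: 13257 × 0.382 = 5064
Band 2: 5463 × 0.963 = 5261
Band 3: 12808 × 0.982 = 12577
Band 4: 13257 × 0.964 = 12780
Band 5: 13785 × 0.956 = 13178
Band 6: 9759 × 0.976 = 9525
Net migration: Band 5 + 390 → 13568
→ [5064, 5261, 12577, 12780, 13568, 9525]
Total: 65100 → 58775; change = -6325; percentage change = -9.7%

-9.7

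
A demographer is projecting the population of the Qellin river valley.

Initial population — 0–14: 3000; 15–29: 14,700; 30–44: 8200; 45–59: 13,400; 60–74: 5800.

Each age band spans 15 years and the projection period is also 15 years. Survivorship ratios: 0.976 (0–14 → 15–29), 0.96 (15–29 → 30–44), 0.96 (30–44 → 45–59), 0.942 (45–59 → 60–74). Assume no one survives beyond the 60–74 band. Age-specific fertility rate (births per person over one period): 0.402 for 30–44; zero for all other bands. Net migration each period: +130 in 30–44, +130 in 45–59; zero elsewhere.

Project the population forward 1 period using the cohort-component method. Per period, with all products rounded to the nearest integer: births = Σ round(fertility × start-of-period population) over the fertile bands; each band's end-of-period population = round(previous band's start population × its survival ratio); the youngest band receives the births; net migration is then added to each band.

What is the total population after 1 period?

41091

(Groups numbered youngest = 1 to oldest = 5.)
After projecting period 1:
Births: 8200 × 0.402 = 3296
Group 2: 3000 × 0.976 = 2928
Group 3: 14700 × 0.96 = 14112
Group 4: 8200 × 0.96 = 7872
Group 5: 13400 × 0.942 = 12623
Net migration: Group 3 + 130 → 14242; Group 4 + 130 → 8002
→ [3296, 2928, 14242, 8002, 12623]
Total after period 1: 3296 + 2928 + 14242 + 8002 + 12623 = 41091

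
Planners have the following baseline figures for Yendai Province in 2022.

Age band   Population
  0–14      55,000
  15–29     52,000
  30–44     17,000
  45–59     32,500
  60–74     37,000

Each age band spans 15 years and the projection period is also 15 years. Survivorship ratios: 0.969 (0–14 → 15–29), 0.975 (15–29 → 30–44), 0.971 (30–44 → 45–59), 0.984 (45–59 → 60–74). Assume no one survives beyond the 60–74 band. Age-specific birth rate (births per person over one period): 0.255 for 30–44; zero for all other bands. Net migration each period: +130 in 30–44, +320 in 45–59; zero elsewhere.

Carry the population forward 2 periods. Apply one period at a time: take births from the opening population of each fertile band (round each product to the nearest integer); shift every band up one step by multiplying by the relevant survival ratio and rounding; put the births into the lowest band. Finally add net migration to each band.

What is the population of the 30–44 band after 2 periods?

52093

[period 1]
Births: 17000 × 0.255 = 4335
15–29: 55000 × 0.969 = 53295
30–44: 52000 × 0.975 = 50700
45–59: 17000 × 0.971 = 16507
60–74: 32500 × 0.984 = 31980
Net migration: 30–44 + 130 → 50830; 45–59 + 320 → 16827
→ [4335, 53295, 50830, 16827, 31980]
[period 2]
Births: 50830 × 0.255 = 12962
15–29: 4335 × 0.969 = 4201
30–44: 53295 × 0.975 = 51963
45–59: 50830 × 0.971 = 49356
60–74: 16827 × 0.984 = 16558
Net migration: 30–44 + 130 → 52093; 45–59 + 320 → 49676
→ [12962, 4201, 52093, 49676, 16558]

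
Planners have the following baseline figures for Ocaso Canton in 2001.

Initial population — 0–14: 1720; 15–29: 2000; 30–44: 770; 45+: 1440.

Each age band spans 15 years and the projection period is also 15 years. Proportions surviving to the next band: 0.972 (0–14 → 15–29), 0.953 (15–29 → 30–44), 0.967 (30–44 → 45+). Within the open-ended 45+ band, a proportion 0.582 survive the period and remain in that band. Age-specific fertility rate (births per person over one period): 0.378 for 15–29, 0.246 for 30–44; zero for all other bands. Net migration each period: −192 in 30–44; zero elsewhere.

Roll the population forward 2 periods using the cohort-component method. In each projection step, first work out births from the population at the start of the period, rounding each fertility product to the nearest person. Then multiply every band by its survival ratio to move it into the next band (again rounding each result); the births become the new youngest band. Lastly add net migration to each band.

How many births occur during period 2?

After projecting period 1:
Births: 2000 × 0.378 = 756  |  770 × 0.246 = 189 → total 945
15–29: 1720 × 0.972 = 1672
30–44: 2000 × 0.953 = 1906
45+: 770 × 0.967 + 1440 × 0.582 = 745 + 838 = 1583
Net migration: 30–44 − 192 → 1714
Population now: 0–14=945, 15–29=1672, 30–44=1714, 45+=1583
After projecting period 2:
Births: 1672 × 0.378 = 632  |  1714 × 0.246 = 422 → total 1054
15–29: 945 × 0.972 = 919
30–44: 1672 × 0.953 = 1593
45+: 1714 × 0.967 + 1583 × 0.582 = 1657 + 921 = 2578
Net migration: 30–44 − 192 → 1401
Population now: 0–14=1054, 15–29=919, 30–44=1401, 45+=2578

1054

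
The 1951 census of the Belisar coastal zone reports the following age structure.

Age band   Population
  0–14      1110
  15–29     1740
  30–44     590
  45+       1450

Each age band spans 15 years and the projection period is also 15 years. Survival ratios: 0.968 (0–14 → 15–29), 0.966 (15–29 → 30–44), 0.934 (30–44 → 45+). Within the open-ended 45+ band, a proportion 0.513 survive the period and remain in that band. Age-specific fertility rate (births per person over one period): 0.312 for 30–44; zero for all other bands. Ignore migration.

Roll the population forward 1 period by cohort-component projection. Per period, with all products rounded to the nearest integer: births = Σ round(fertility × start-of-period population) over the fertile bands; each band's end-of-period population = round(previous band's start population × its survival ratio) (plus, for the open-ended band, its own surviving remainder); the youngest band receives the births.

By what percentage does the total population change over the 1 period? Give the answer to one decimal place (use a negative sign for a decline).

-13.4

Numbering the bands 1..4 from youngest to oldest:
Period 1:
Births: 590 * 0.312 = 184
Band 2: 1110 * 0.968 = 1074
Band 3: 1740 * 0.966 = 1681
Band 4: 590 * 0.934 + 1450 * 0.513 = 551 + 744 = 1295
End of period: [184, 1074, 1681, 1295]
Total: 4890 → 4234; change = -656; percentage change = -13.4%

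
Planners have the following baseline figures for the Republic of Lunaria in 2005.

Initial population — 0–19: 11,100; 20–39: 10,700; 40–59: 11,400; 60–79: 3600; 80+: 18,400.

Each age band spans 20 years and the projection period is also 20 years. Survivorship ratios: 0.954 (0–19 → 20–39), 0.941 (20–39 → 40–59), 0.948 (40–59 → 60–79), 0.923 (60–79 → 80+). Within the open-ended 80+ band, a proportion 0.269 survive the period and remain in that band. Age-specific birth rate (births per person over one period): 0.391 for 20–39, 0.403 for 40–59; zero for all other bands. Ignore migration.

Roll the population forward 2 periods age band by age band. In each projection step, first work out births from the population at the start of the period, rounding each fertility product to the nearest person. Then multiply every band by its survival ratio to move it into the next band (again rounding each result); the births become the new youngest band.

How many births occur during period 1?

8778

Period 1.
Births: 10700 × 0.391 = 4184  |  11400 × 0.403 = 4594 — total 8778
20–39: 11100 × 0.954 = 10589
40–59: 10700 × 0.941 = 10069
60–79: 11400 × 0.948 = 10807
80+: 3600 × 0.923 + 18400 × 0.269 = 3323 + 4950 = 8273
Giving 8778 / 10589 / 10069 / 10807 / 8273.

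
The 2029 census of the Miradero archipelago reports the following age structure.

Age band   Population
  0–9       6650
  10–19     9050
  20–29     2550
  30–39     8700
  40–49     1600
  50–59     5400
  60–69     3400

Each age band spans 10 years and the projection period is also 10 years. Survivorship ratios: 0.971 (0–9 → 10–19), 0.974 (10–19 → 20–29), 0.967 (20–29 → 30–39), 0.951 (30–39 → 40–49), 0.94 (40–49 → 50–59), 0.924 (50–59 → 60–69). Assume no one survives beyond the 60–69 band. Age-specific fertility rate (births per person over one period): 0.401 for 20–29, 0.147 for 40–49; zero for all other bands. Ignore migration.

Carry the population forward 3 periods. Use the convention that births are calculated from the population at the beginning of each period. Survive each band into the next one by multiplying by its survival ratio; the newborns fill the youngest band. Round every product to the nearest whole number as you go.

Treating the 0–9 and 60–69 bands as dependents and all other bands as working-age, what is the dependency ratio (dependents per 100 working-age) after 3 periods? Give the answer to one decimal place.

45.3

Call the bands 1 to 7, youngest first.
Period 1:
Births: 2550 * 0.401 = 1023 ; 1600 * 0.147 = 235 → 1258
Band 2: 6650 * 0.971 = 6457
Band 3: 9050 * 0.974 = 8815
Band 4: 2550 * 0.967 = 2466
Band 5: 8700 * 0.951 = 8274
Band 6: 1600 * 0.94 = 1504
Band 7: 5400 * 0.924 = 4990
End of period: [1258, 6457, 8815, 2466, 8274, 1504, 4990]
Period 2:
Births: 8815 * 0.401 = 3535 ; 8274 * 0.147 = 1216 → 4751
Band 2: 1258 * 0.971 = 1222
Band 3: 6457 * 0.974 = 6289
Band 4: 8815 * 0.967 = 8524
Band 5: 2466 * 0.951 = 2345
Band 6: 8274 * 0.94 = 7778
Band 7: 1504 * 0.924 = 1390
End of period: [4751, 1222, 6289, 8524, 2345, 7778, 1390]
Period 3:
Births: 6289 * 0.401 = 2522 ; 2345 * 0.147 = 345 → 2867
Band 2: 4751 * 0.971 = 4613
Band 3: 1222 * 0.974 = 1190
Band 4: 6289 * 0.967 = 6081
Band 5: 8524 * 0.951 = 8106
Band 6: 2345 * 0.94 = 2204
Band 7: 7778 * 0.924 = 7187
End of period: [2867, 4613, 1190, 6081, 8106, 2204, 7187]
Dependents (band 0–9 + band 60–69) = 2867 + 7187 = 10054; working-age = 22194; ratio = 10054/22194 × 100 = 45.3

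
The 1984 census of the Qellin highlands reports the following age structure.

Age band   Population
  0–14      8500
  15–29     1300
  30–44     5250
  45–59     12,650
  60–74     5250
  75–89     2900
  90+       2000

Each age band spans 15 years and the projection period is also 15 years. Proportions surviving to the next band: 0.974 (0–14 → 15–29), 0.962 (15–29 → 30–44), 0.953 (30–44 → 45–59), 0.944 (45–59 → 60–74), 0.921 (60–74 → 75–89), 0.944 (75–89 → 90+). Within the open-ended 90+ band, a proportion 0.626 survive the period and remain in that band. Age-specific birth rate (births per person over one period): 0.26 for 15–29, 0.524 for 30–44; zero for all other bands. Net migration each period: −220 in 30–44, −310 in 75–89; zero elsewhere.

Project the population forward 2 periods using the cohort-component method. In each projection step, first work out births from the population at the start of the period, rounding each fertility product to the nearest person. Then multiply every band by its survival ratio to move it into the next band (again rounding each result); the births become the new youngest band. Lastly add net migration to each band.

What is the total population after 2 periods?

Period 1.
Births: 1300 × 0.26 = 338, 5250 × 0.524 = 2751 → 3089
15–29: 8500 × 0.974 = 8279
30–44: 1300 × 0.962 = 1251
45–59: 5250 × 0.953 = 5003
60–74: 12650 × 0.944 = 11942
75–89: 5250 × 0.921 = 4835
90+: 2900 × 0.944 + 2000 × 0.626 = 2738 + 1252 = 3990
Net migration: 30–44 − 220 → 1031; 75–89 − 310 → 4525
Giving 3089 / 8279 / 1031 / 5003 / 11942 / 4525 / 3990.
Period 2.
Births: 8279 × 0.26 = 2153, 1031 × 0.524 = 540 → 2693
15–29: 3089 × 0.974 = 3009
30–44: 8279 × 0.962 = 7964
45–59: 1031 × 0.953 = 983
60–74: 5003 × 0.944 = 4723
75–89: 11942 × 0.921 = 10999
90+: 4525 × 0.944 + 3990 × 0.626 = 4272 + 2498 = 6770
Net migration: 30–44 − 220 → 7744; 75–89 − 310 → 10689
Giving 2693 / 3009 / 7744 / 983 / 4723 / 10689 / 6770.
Total after period 2: 2693 + 3009 + 7744 + 983 + 4723 + 10689 + 6770 = 36611

36611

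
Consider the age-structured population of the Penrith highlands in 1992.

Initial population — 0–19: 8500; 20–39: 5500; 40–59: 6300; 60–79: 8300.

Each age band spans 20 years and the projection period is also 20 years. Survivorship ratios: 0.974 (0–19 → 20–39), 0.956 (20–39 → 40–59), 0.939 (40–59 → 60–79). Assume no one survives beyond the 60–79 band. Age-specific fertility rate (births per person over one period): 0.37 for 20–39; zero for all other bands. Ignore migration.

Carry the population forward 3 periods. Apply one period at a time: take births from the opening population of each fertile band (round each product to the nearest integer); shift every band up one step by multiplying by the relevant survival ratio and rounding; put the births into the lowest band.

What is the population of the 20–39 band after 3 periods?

Period 1:
Births: 5500 × 0.37 = 2035
20–39: 8500 × 0.974 = 8279
40–59: 5500 × 0.956 = 5258
60–79: 6300 × 0.939 = 5916
End of period: [2035, 8279, 5258, 5916]
Period 2:
Births: 8279 × 0.37 = 3063
20–39: 2035 × 0.974 = 1982
40–59: 8279 × 0.956 = 7915
60–79: 5258 × 0.939 = 4937
End of period: [3063, 1982, 7915, 4937]
Period 3:
Births: 1982 × 0.37 = 733
20–39: 3063 × 0.974 = 2983
40–59: 1982 × 0.956 = 1895
60–79: 7915 × 0.939 = 7432
End of period: [733, 2983, 1895, 7432]

2983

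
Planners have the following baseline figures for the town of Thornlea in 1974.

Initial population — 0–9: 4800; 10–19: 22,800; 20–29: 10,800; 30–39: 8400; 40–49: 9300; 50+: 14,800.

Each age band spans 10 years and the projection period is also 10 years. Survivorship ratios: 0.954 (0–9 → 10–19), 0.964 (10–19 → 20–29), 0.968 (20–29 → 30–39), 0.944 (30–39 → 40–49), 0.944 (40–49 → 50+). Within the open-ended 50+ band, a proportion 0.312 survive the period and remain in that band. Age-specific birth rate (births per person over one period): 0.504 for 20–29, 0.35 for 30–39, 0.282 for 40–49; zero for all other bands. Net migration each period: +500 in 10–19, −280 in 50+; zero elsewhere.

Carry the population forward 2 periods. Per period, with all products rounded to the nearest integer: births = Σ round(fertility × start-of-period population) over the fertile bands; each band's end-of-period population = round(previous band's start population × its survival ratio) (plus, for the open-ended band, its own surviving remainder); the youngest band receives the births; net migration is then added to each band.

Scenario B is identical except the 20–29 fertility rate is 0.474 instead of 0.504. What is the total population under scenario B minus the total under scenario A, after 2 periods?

Period 1.
Births: 10800 × 0.504 = 5443 ; 8400 × 0.35 = 2940 ; 9300 × 0.282 = 2623 → 11006
10–19: 4800 × 0.954 = 4579
20–29: 22800 × 0.964 = 21979
30–39: 10800 × 0.968 = 10454
40–49: 8400 × 0.944 = 7930
50+: 9300 × 0.944 + 14800 × 0.312 = 8779 + 4618 = 13397
Net migration: 10–19 + 500 → 5079; 50+ − 280 → 13117
Giving 11006 / 5079 / 21979 / 10454 / 7930 / 13117.
Period 2.
Births: 21979 × 0.504 = 11077 ; 10454 × 0.35 = 3659 ; 7930 × 0.282 = 2236 → 16972
10–19: 11006 × 0.954 = 10500
20–29: 5079 × 0.964 = 4896
30–39: 21979 × 0.968 = 21276
40–49: 10454 × 0.944 = 9869
50+: 7930 × 0.944 + 13117 × 0.312 = 7486 + 4093 = 11579
Net migration: 10–19 + 500 → 11000; 50+ − 280 → 11299
Giving 16972 / 11000 / 4896 / 21276 / 9869 / 11299.
Scenario A total after 2 periods: 75312
Scenario B projection —
Period 1.
Births: 10800 × 0.474 = 5119 ; 8400 × 0.35 = 2940 ; 9300 × 0.282 = 2623 → 10682
10–19: 4800 × 0.954 = 4579
20–29: 22800 × 0.964 = 21979
30–39: 10800 × 0.968 = 10454
40–49: 8400 × 0.944 = 7930
50+: 9300 × 0.944 + 14800 × 0.312 = 8779 + 4618 = 13397
Net migration: 10–19 + 500 → 5079; 50+ − 280 → 13117
Giving 10682 / 5079 / 21979 / 10454 / 7930 / 13117.
Period 2.
Births: 21979 × 0.474 = 10418 ; 10454 × 0.35 = 3659 ; 7930 × 0.282 = 2236 → 16313
10–19: 10682 × 0.954 = 10191
20–29: 5079 × 0.964 = 4896
30–39: 21979 × 0.968 = 21276
40–49: 10454 × 0.944 = 9869
50+: 7930 × 0.944 + 13117 × 0.312 = 7486 + 4093 = 11579
Net migration: 10–19 + 500 → 10691; 50+ − 280 → 11299
Giving 16313 / 10691 / 4896 / 21276 / 9869 / 11299.
Scenario B total after 2 periods: 74344
Difference B − A = 74344 − 75312 = -968

-968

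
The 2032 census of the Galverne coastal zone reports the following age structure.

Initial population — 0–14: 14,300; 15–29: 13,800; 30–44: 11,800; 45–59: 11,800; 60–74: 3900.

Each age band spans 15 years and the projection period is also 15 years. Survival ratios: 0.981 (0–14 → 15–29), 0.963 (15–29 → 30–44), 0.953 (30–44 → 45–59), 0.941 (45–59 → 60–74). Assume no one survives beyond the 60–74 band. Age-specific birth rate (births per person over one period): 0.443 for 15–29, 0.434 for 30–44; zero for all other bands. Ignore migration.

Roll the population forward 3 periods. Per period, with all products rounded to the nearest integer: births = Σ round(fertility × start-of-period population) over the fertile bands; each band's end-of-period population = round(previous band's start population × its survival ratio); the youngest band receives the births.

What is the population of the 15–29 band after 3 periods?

11753

Call the bands 1 to 5, youngest first.
Period 1.
Births: 13800 × 0.443 = 6113 ; 11800 × 0.434 = 5121 → total 11234
Band 2: 14300 × 0.981 = 14028
Band 3: 13800 × 0.963 = 13289
Band 4: 11800 × 0.953 = 11245
Band 5: 11800 × 0.941 = 11104
Giving 11234 / 14028 / 13289 / 11245 / 11104.
Period 2.
Births: 14028 × 0.443 = 6214 ; 13289 × 0.434 = 5767 → total 11981
Band 2: 11234 × 0.981 = 11021
Band 3: 14028 × 0.963 = 13509
Band 4: 13289 × 0.953 = 12664
Band 5: 11245 × 0.941 = 10582
Giving 11981 / 11021 / 13509 / 12664 / 10582.
Period 3.
Births: 11021 × 0.443 = 4882 ; 13509 × 0.434 = 5863 → total 10745
Band 2: 11981 × 0.981 = 11753
Band 3: 11021 × 0.963 = 10613
Band 4: 13509 × 0.953 = 12874
Band 5: 12664 × 0.941 = 11917
Giving 10745 / 11753 / 10613 / 12874 / 11917.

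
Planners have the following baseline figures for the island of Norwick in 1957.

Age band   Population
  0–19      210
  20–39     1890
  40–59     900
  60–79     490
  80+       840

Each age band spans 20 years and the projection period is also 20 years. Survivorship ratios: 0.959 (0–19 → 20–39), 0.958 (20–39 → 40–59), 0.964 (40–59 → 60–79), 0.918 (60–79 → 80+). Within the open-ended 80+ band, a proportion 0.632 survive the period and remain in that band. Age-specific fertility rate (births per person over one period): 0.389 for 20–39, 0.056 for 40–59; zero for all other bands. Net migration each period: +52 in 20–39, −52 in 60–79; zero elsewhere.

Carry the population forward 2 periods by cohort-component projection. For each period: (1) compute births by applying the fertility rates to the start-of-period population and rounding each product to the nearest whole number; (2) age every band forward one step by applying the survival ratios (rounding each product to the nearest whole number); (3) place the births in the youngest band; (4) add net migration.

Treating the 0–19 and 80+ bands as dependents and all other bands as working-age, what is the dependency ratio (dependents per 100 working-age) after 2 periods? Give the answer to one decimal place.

57.2

— Period 1 —
Births: 1890 × 0.389 = 735  |  900 × 0.056 = 50 ⇒ total 785
20–39: 210 × 0.959 = 201
40–59: 1890 × 0.958 = 1811
60–79: 900 × 0.964 = 868
80+: 490 × 0.918 + 840 × 0.632 = 450 + 531 = 981
Net migration: 20–39 + 52 → 253; 60–79 − 52 → 816
End of period: [785, 253, 1811, 816, 981]
— Period 2 —
Births: 253 × 0.389 = 98  |  1811 × 0.056 = 101 ⇒ total 199
20–39: 785 × 0.959 = 753
40–59: 253 × 0.958 = 242
60–79: 1811 × 0.964 = 1746
80+: 816 × 0.918 + 981 × 0.632 = 749 + 620 = 1369
Net migration: 20–39 + 52 → 805; 60–79 − 52 → 1694
End of period: [199, 805, 242, 1694, 1369]
Dependents (band 0–19 + band 80+) = 199 + 1369 = 1568; working-age = 2741; ratio = 1568/2741 × 100 = 57.2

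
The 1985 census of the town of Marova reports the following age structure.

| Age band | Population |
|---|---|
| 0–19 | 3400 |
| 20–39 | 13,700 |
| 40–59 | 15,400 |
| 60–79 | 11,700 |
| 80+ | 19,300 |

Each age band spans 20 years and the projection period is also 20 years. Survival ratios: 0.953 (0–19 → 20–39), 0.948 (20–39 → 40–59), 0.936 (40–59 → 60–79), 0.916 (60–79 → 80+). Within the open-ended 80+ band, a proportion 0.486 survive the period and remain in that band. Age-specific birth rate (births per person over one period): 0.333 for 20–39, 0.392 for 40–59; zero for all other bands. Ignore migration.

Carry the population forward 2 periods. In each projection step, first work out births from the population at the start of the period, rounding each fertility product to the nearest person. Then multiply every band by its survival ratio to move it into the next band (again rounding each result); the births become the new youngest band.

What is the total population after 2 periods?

54470

Call the bands 1 to 5, youngest first.
[period 1]
Births: 13700 × 0.333 = 4562  |  15400 × 0.392 = 6037 → 10599
Band 2: 3400 × 0.953 = 3240
Band 3: 13700 × 0.948 = 12988
Band 4: 15400 × 0.936 = 14414
Band 5: 11700 × 0.916 + 19300 × 0.486 = 10717 + 9380 = 20097
Population now: 0–19=10599, 20–39=3240, 40–59=12988, 60–79=14414, 80+=20097
[period 2]
Births: 3240 × 0.333 = 1079  |  12988 × 0.392 = 5091 → 6170
Band 2: 10599 × 0.953 = 10101
Band 3: 3240 × 0.948 = 3072
Band 4: 12988 × 0.936 = 12157
Band 5: 14414 × 0.916 + 20097 × 0.486 = 13203 + 9767 = 22970
Population now: 0–19=6170, 20–39=10101, 40–59=3072, 60–79=12157, 80+=22970
Total after period 2: 6170 + 10101 + 3072 + 12157 + 22970 = 54470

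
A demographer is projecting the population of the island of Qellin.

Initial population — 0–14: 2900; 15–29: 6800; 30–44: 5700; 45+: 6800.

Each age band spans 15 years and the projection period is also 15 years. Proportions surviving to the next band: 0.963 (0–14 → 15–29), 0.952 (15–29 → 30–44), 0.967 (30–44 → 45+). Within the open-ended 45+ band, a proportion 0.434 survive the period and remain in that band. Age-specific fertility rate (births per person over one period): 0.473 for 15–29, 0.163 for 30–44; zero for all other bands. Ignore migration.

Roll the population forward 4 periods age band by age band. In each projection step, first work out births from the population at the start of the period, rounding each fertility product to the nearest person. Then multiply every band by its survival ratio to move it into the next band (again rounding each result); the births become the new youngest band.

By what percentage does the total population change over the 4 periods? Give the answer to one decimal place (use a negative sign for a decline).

Call the groups 1 to 4, youngest first.
After projecting period 1:
Births: 6800 * 0.473 = 3216 ; 5700 * 0.163 = 929 ⇒ total 4145
Group 2: 2900 * 0.963 = 2793
Group 3: 6800 * 0.952 = 6474
Group 4: 5700 * 0.967 + 6800 * 0.434 = 5512 + 2951 = 8463
End of period: [4145, 2793, 6474, 8463]
After projecting period 2:
Births: 2793 * 0.473 = 1321 ; 6474 * 0.163 = 1055 ⇒ total 2376
Group 2: 4145 * 0.963 = 3992
Group 3: 2793 * 0.952 = 2659
Group 4: 6474 * 0.967 + 8463 * 0.434 = 6260 + 3673 = 9933
End of period: [2376, 3992, 2659, 9933]
After projecting period 3:
Births: 3992 * 0.473 = 1888 ; 2659 * 0.163 = 433 ⇒ total 2321
Group 2: 2376 * 0.963 = 2288
Group 3: 3992 * 0.952 = 3800
Group 4: 2659 * 0.967 + 9933 * 0.434 = 2571 + 4311 = 6882
End of period: [2321, 2288, 3800, 6882]
After projecting period 4:
Births: 2288 * 0.473 = 1082 ; 3800 * 0.163 = 619 ⇒ total 1701
Group 2: 2321 * 0.963 = 2235
Group 3: 2288 * 0.952 = 2178
Group 4: 3800 * 0.967 + 6882 * 0.434 = 3675 + 2987 = 6662
End of period: [1701, 2235, 2178, 6662]
Total: 22200 → 12776; change = -9424; percentage change = -42.5%

-42.5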